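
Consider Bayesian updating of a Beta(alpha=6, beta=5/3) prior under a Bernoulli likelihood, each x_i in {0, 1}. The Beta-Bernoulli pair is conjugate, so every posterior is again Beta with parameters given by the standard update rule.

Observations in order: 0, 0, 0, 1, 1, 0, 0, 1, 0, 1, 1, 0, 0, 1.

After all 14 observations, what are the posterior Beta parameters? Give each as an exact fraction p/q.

alpha=12, beta=29/3

obs 1: x=0 → posterior Beta(6, 8/3)
obs 2: x=0 → posterior Beta(6, 11/3)
obs 3: x=0 → posterior Beta(6, 14/3)
obs 4: x=1 → posterior Beta(7, 14/3)
obs 5: x=1 → posterior Beta(8, 14/3)
obs 6: x=0 → posterior Beta(8, 17/3)
obs 7: x=0 → posterior Beta(8, 20/3)
obs 8: x=1 → posterior Beta(9, 20/3)
obs 9: x=0 → posterior Beta(9, 23/3)
obs 10: x=1 → posterior Beta(10, 23/3)
obs 11: x=1 → posterior Beta(11, 23/3)
obs 12: x=0 → posterior Beta(11, 26/3)
obs 13: x=0 → posterior Beta(11, 29/3)
obs 14: x=1 → posterior Beta(12, 29/3)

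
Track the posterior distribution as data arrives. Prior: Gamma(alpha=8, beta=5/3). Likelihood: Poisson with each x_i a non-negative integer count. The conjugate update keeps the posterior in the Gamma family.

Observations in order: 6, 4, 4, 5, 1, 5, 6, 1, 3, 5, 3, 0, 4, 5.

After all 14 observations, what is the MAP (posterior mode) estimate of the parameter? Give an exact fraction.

obs 1: x=6 → posterior Gamma(14, 8/3)
obs 2: x=4 → posterior Gamma(18, 11/3)
obs 3: x=4 → posterior Gamma(22, 14/3)
obs 4: x=5 → posterior Gamma(27, 17/3)
obs 5: x=1 → posterior Gamma(28, 20/3)
obs 6: x=5 → posterior Gamma(33, 23/3)
obs 7: x=6 → posterior Gamma(39, 26/3)
obs 8: x=1 → posterior Gamma(40, 29/3)
obs 9: x=3 → posterior Gamma(43, 32/3)
obs 10: x=5 → posterior Gamma(48, 35/3)
obs 11: x=3 → posterior Gamma(51, 38/3)
obs 12: x=0 → posterior Gamma(51, 41/3)
obs 13: x=4 → posterior Gamma(55, 44/3)
obs 14: x=5 → posterior Gamma(60, 47/3)

177/47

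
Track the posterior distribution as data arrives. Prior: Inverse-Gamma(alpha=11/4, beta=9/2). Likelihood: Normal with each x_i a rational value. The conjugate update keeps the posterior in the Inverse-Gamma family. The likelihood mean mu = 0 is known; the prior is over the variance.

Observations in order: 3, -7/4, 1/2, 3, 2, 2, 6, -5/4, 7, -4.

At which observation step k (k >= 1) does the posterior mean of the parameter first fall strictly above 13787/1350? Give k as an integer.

k = 10

obs 1: x=3 → posterior Inverse-Gamma(13/4, 9)
obs 2: x=-7/4 → posterior Inverse-Gamma(15/4, 337/32)
obs 3: x=1/2 → posterior Inverse-Gamma(17/4, 341/32)
obs 4: x=3 → posterior Inverse-Gamma(19/4, 485/32)
obs 5: x=2 → posterior Inverse-Gamma(21/4, 549/32)
obs 6: x=2 → posterior Inverse-Gamma(23/4, 613/32)
obs 7: x=6 → posterior Inverse-Gamma(25/4, 1189/32)
obs 8: x=-5/4 → posterior Inverse-Gamma(27/4, 607/16)
obs 9: x=7 → posterior Inverse-Gamma(29/4, 999/16)
obs 10: x=-4 → posterior Inverse-Gamma(31/4, 1127/16)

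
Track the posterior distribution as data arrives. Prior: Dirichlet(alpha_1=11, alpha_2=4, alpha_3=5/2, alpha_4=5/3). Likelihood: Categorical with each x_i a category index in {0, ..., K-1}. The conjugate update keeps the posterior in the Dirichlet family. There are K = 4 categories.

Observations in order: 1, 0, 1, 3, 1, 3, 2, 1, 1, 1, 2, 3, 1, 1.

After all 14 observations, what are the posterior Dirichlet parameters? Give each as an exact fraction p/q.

alpha_1=12, alpha_2=12, alpha_3=9/2, alpha_4=14/3

obs 1: x=1 → posterior Dirichlet(11, 5, 5/2, 5/3)
obs 2: x=0 → posterior Dirichlet(12, 5, 5/2, 5/3)
obs 3: x=1 → posterior Dirichlet(12, 6, 5/2, 5/3)
obs 4: x=3 → posterior Dirichlet(12, 6, 5/2, 8/3)
obs 5: x=1 → posterior Dirichlet(12, 7, 5/2, 8/3)
obs 6: x=3 → posterior Dirichlet(12, 7, 5/2, 11/3)
obs 7: x=2 → posterior Dirichlet(12, 7, 7/2, 11/3)
obs 8: x=1 → posterior Dirichlet(12, 8, 7/2, 11/3)
obs 9: x=1 → posterior Dirichlet(12, 9, 7/2, 11/3)
obs 10: x=1 → posterior Dirichlet(12, 10, 7/2, 11/3)
obs 11: x=2 → posterior Dirichlet(12, 10, 9/2, 11/3)
obs 12: x=3 → posterior Dirichlet(12, 10, 9/2, 14/3)
obs 13: x=1 → posterior Dirichlet(12, 11, 9/2, 14/3)
obs 14: x=1 → posterior Dirichlet(12, 12, 9/2, 14/3)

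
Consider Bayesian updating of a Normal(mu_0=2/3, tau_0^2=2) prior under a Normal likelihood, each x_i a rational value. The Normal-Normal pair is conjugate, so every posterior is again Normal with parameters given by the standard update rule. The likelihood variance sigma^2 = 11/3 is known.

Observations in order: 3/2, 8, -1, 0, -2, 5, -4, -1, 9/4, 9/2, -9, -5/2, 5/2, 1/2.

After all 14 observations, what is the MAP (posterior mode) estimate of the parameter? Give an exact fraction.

43/114

obs 1: x=3/2 → posterior Normal(49/51, 22/17)
obs 2: x=8 → posterior Normal(193/69, 22/23)
obs 3: x=-1 → posterior Normal(175/87, 22/29)
obs 4: x=0 → posterior Normal(5/3, 22/35)
obs 5: x=-2 → posterior Normal(139/123, 22/41)
obs 6: x=5 → posterior Normal(229/141, 22/47)
obs 7: x=-4 → posterior Normal(157/159, 22/53)
obs 8: x=-1 → posterior Normal(139/177, 22/59)
obs 9: x=9/4 → posterior Normal(359/390, 22/65)
obs 10: x=9/2 → posterior Normal(521/426, 22/71)
obs 11: x=-9 → posterior Normal(197/462, 2/7)
obs 12: x=-5/2 → posterior Normal(107/498, 22/83)
obs 13: x=5/2 → posterior Normal(197/534, 22/89)
obs 14: x=1/2 → posterior Normal(43/114, 22/95)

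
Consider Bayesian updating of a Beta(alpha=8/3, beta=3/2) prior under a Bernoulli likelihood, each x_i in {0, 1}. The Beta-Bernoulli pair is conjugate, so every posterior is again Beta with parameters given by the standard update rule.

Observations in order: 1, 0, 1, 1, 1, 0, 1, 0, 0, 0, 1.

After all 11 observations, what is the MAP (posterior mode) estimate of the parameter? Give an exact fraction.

46/79

obs 1: x=1 → posterior Beta(11/3, 3/2)
obs 2: x=0 → posterior Beta(11/3, 5/2)
obs 3: x=1 → posterior Beta(14/3, 5/2)
obs 4: x=1 → posterior Beta(17/3, 5/2)
obs 5: x=1 → posterior Beta(20/3, 5/2)
obs 6: x=0 → posterior Beta(20/3, 7/2)
obs 7: x=1 → posterior Beta(23/3, 7/2)
obs 8: x=0 → posterior Beta(23/3, 9/2)
obs 9: x=0 → posterior Beta(23/3, 11/2)
obs 10: x=0 → posterior Beta(23/3, 13/2)
obs 11: x=1 → posterior Beta(26/3, 13/2)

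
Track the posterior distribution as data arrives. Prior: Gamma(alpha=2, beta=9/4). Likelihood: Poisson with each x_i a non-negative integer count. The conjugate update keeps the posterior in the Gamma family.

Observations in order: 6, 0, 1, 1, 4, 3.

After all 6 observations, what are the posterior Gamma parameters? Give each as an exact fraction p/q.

alpha=17, beta=33/4

obs 1: x=6 → posterior Gamma(8, 13/4)
obs 2: x=0 → posterior Gamma(8, 17/4)
obs 3: x=1 → posterior Gamma(9, 21/4)
obs 4: x=1 → posterior Gamma(10, 25/4)
obs 5: x=4 → posterior Gamma(14, 29/4)
obs 6: x=3 → posterior Gamma(17, 33/4)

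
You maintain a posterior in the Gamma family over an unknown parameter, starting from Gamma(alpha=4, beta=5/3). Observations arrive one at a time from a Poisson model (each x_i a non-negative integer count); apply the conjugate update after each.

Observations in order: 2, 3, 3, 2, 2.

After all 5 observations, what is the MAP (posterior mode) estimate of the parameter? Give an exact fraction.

obs 1: x=2 → posterior Gamma(6, 8/3)
obs 2: x=3 → posterior Gamma(9, 11/3)
obs 3: x=3 → posterior Gamma(12, 14/3)
obs 4: x=2 → posterior Gamma(14, 17/3)
obs 5: x=2 → posterior Gamma(16, 20/3)

9/4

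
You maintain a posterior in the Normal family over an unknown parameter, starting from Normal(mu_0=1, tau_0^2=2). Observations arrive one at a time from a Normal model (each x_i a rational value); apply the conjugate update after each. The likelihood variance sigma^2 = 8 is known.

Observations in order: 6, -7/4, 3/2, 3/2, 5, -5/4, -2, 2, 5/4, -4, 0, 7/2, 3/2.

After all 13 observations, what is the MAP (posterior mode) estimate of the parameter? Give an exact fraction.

69/68

obs 1: x=6 → posterior Normal(2, 8/5)
obs 2: x=-7/4 → posterior Normal(11/8, 4/3)
obs 3: x=3/2 → posterior Normal(39/28, 8/7)
obs 4: x=3/2 → posterior Normal(45/32, 1)
obs 5: x=5 → posterior Normal(65/36, 8/9)
obs 6: x=-5/4 → posterior Normal(3/2, 4/5)
obs 7: x=-2 → posterior Normal(13/11, 8/11)
obs 8: x=2 → posterior Normal(5/4, 2/3)
obs 9: x=5/4 → posterior Normal(5/4, 8/13)
obs 10: x=-4 → posterior Normal(7/8, 4/7)
obs 11: x=0 → posterior Normal(49/60, 8/15)
obs 12: x=7/2 → posterior Normal(63/64, 1/2)
obs 13: x=3/2 → posterior Normal(69/68, 8/17)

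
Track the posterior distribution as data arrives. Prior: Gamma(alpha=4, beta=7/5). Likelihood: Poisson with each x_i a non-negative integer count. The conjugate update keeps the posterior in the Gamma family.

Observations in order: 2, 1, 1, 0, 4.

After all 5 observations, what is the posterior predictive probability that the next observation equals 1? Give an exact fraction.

69175290276410818560/243569224216081305397

obs 1: x=2 → posterior Gamma(6, 12/5)
obs 2: x=1 → posterior Gamma(7, 17/5)
obs 3: x=1 → posterior Gamma(8, 22/5)
obs 4: x=0 → posterior Gamma(8, 27/5)
obs 5: x=4 → posterior Gamma(12, 32/5)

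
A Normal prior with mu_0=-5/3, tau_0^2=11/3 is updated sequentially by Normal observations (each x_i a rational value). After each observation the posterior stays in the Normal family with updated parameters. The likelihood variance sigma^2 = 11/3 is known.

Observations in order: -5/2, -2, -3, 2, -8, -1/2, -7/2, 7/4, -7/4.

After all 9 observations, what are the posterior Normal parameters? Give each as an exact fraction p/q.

mu_0=-23/12, tau_0^2=11/30

obs 1: x=-5/2 → posterior Normal(-25/12, 11/6)
obs 2: x=-2 → posterior Normal(-37/18, 11/9)
obs 3: x=-3 → posterior Normal(-55/24, 11/12)
obs 4: x=2 → posterior Normal(-43/30, 11/15)
obs 5: x=-8 → posterior Normal(-91/36, 11/18)
obs 6: x=-1/2 → posterior Normal(-47/21, 11/21)
obs 7: x=-7/2 → posterior Normal(-115/48, 11/24)
obs 8: x=7/4 → posterior Normal(-209/108, 11/27)
obs 9: x=-7/4 → posterior Normal(-23/12, 11/30)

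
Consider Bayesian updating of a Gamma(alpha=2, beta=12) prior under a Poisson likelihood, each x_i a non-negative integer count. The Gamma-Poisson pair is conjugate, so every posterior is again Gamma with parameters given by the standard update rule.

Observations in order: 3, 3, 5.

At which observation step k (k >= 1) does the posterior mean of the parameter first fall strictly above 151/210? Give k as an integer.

k = 3

obs 1: x=3 → posterior Gamma(5, 13)
obs 2: x=3 → posterior Gamma(8, 14)
obs 3: x=5 → posterior Gamma(13, 15)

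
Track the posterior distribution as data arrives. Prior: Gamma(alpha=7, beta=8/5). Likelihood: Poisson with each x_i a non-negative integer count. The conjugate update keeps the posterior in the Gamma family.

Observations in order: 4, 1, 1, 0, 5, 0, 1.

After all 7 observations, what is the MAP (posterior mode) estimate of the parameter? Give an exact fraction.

90/43

obs 1: x=4 → posterior Gamma(11, 13/5)
obs 2: x=1 → posterior Gamma(12, 18/5)
obs 3: x=1 → posterior Gamma(13, 23/5)
obs 4: x=0 → posterior Gamma(13, 28/5)
obs 5: x=5 → posterior Gamma(18, 33/5)
obs 6: x=0 → posterior Gamma(18, 38/5)
obs 7: x=1 → posterior Gamma(19, 43/5)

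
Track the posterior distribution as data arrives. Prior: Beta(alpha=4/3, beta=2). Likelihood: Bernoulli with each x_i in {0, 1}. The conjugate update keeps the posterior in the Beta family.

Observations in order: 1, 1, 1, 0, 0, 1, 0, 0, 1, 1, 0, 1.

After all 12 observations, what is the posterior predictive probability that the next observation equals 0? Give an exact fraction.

21/46

obs 1: x=1 → posterior Beta(7/3, 2)
obs 2: x=1 → posterior Beta(10/3, 2)
obs 3: x=1 → posterior Beta(13/3, 2)
obs 4: x=0 → posterior Beta(13/3, 3)
obs 5: x=0 → posterior Beta(13/3, 4)
obs 6: x=1 → posterior Beta(16/3, 4)
obs 7: x=0 → posterior Beta(16/3, 5)
obs 8: x=0 → posterior Beta(16/3, 6)
obs 9: x=1 → posterior Beta(19/3, 6)
obs 10: x=1 → posterior Beta(22/3, 6)
obs 11: x=0 → posterior Beta(22/3, 7)
obs 12: x=1 → posterior Beta(25/3, 7)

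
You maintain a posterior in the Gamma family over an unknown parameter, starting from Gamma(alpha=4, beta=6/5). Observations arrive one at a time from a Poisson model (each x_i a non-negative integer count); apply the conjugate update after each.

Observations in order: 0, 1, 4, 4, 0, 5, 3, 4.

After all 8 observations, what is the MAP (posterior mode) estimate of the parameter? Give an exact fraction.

60/23

obs 1: x=0 → posterior Gamma(4, 11/5)
obs 2: x=1 → posterior Gamma(5, 16/5)
obs 3: x=4 → posterior Gamma(9, 21/5)
obs 4: x=4 → posterior Gamma(13, 26/5)
obs 5: x=0 → posterior Gamma(13, 31/5)
obs 6: x=5 → posterior Gamma(18, 36/5)
obs 7: x=3 → posterior Gamma(21, 41/5)
obs 8: x=4 → posterior Gamma(25, 46/5)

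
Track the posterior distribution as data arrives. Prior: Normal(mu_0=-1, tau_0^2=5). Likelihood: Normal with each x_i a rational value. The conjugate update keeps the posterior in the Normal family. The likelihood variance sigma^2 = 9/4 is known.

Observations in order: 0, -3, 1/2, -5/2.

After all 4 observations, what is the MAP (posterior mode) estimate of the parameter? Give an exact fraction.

obs 1: x=0 → posterior Normal(-9/29, 45/29)
obs 2: x=-3 → posterior Normal(-69/49, 45/49)
obs 3: x=1/2 → posterior Normal(-59/69, 15/23)
obs 4: x=-5/2 → posterior Normal(-109/89, 45/89)

-109/89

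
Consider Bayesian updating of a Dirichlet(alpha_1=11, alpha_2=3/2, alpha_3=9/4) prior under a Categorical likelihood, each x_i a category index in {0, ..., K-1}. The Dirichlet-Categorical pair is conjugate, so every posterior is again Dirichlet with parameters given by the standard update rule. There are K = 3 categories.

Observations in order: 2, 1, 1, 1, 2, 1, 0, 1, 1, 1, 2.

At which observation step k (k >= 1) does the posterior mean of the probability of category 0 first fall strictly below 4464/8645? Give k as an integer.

k = 9

obs 1: x=2 → posterior Dirichlet(11, 3/2, 13/4)
obs 2: x=1 → posterior Dirichlet(11, 5/2, 13/4)
obs 3: x=1 → posterior Dirichlet(11, 7/2, 13/4)
obs 4: x=1 → posterior Dirichlet(11, 9/2, 13/4)
obs 5: x=2 → posterior Dirichlet(11, 9/2, 17/4)
obs 6: x=1 → posterior Dirichlet(11, 11/2, 17/4)
obs 7: x=0 → posterior Dirichlet(12, 11/2, 17/4)
obs 8: x=1 → posterior Dirichlet(12, 13/2, 17/4)
obs 9: x=1 → posterior Dirichlet(12, 15/2, 17/4)
obs 10: x=1 → posterior Dirichlet(12, 17/2, 17/4)
obs 11: x=2 → posterior Dirichlet(12, 17/2, 21/4)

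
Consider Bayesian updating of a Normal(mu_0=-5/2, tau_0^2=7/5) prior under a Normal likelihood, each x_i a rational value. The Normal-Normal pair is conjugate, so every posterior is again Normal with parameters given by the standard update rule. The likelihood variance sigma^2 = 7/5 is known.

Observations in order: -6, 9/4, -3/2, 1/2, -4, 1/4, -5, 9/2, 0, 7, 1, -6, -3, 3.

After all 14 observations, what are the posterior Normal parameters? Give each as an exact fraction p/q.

obs 1: x=-6 → posterior Normal(-17/4, 7/10)
obs 2: x=9/4 → posterior Normal(-25/12, 7/15)
obs 3: x=-3/2 → posterior Normal(-31/16, 7/20)
obs 4: x=1/2 → posterior Normal(-29/20, 7/25)
obs 5: x=-4 → posterior Normal(-15/8, 7/30)
obs 6: x=1/4 → posterior Normal(-11/7, 1/5)
obs 7: x=-5 → posterior Normal(-2, 7/40)
obs 8: x=9/2 → posterior Normal(-23/18, 7/45)
obs 9: x=0 → posterior Normal(-23/20, 7/50)
obs 10: x=7 → posterior Normal(-9/22, 7/55)
obs 11: x=1 → posterior Normal(-7/24, 7/60)
obs 12: x=-6 → posterior Normal(-19/26, 7/65)
obs 13: x=-3 → posterior Normal(-25/28, 1/10)
obs 14: x=3 → posterior Normal(-19/30, 7/75)

mu_0=-19/30, tau_0^2=7/75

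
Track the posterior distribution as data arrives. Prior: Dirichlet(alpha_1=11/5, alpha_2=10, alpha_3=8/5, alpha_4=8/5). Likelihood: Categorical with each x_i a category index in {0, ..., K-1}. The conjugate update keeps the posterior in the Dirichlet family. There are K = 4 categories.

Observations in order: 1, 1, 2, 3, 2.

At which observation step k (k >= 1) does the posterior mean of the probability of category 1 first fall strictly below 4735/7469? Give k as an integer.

k = 4

obs 1: x=1 → posterior Dirichlet(11/5, 11, 8/5, 8/5)
obs 2: x=1 → posterior Dirichlet(11/5, 12, 8/5, 8/5)
obs 3: x=2 → posterior Dirichlet(11/5, 12, 13/5, 8/5)
obs 4: x=3 → posterior Dirichlet(11/5, 12, 13/5, 13/5)
obs 5: x=2 → posterior Dirichlet(11/5, 12, 18/5, 13/5)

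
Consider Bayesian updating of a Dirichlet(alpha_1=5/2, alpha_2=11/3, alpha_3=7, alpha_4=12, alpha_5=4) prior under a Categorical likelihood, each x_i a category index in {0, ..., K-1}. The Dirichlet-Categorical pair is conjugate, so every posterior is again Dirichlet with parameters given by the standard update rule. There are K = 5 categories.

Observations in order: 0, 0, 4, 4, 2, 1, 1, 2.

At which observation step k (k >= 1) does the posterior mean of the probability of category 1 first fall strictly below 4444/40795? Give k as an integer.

k = 5

obs 1: x=0 → posterior Dirichlet(7/2, 11/3, 7, 12, 4)
obs 2: x=0 → posterior Dirichlet(9/2, 11/3, 7, 12, 4)
obs 3: x=4 → posterior Dirichlet(9/2, 11/3, 7, 12, 5)
obs 4: x=4 → posterior Dirichlet(9/2, 11/3, 7, 12, 6)
obs 5: x=2 → posterior Dirichlet(9/2, 11/3, 8, 12, 6)
obs 6: x=1 → posterior Dirichlet(9/2, 14/3, 8, 12, 6)
obs 7: x=1 → posterior Dirichlet(9/2, 17/3, 8, 12, 6)
obs 8: x=2 → posterior Dirichlet(9/2, 17/3, 9, 12, 6)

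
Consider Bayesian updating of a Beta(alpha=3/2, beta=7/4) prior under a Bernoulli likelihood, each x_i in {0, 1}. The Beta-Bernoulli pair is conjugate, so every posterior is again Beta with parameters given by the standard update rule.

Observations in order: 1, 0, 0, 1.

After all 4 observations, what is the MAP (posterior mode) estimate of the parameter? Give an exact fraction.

obs 1: x=1 → posterior Beta(5/2, 7/4)
obs 2: x=0 → posterior Beta(5/2, 11/4)
obs 3: x=0 → posterior Beta(5/2, 15/4)
obs 4: x=1 → posterior Beta(7/2, 15/4)

10/21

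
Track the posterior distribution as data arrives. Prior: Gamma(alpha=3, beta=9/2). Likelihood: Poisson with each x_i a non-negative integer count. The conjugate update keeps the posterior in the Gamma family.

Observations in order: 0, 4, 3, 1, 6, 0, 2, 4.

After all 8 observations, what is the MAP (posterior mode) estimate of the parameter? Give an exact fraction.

44/25

obs 1: x=0 → posterior Gamma(3, 11/2)
obs 2: x=4 → posterior Gamma(7, 13/2)
obs 3: x=3 → posterior Gamma(10, 15/2)
obs 4: x=1 → posterior Gamma(11, 17/2)
obs 5: x=6 → posterior Gamma(17, 19/2)
obs 6: x=0 → posterior Gamma(17, 21/2)
obs 7: x=2 → posterior Gamma(19, 23/2)
obs 8: x=4 → posterior Gamma(23, 25/2)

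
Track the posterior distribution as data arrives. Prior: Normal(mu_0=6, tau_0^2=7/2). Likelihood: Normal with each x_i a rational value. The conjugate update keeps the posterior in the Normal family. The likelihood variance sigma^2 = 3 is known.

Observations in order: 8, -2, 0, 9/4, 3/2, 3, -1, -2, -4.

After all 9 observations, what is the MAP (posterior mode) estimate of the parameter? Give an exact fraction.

305/276

obs 1: x=8 → posterior Normal(92/13, 21/13)
obs 2: x=-2 → posterior Normal(39/10, 21/20)
obs 3: x=0 → posterior Normal(26/9, 7/9)
obs 4: x=9/4 → posterior Normal(375/136, 21/34)
obs 5: x=3/2 → posterior Normal(417/164, 21/41)
obs 6: x=3 → posterior Normal(167/64, 7/16)
obs 7: x=-1 → posterior Normal(43/20, 21/55)
obs 8: x=-2 → posterior Normal(417/248, 21/62)
obs 9: x=-4 → posterior Normal(305/276, 7/23)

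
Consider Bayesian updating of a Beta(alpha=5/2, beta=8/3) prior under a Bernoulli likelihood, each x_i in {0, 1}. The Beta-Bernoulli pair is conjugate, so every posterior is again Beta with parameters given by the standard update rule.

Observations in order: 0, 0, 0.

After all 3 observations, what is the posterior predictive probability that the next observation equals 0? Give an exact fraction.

obs 1: x=0 → posterior Beta(5/2, 11/3)
obs 2: x=0 → posterior Beta(5/2, 14/3)
obs 3: x=0 → posterior Beta(5/2, 17/3)

34/49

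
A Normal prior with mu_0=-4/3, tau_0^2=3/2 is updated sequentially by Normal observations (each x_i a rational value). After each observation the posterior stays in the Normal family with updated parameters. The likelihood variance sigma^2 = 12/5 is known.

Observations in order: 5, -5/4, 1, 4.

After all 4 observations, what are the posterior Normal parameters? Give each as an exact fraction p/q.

obs 1: x=5 → posterior Normal(43/39, 12/13)
obs 2: x=-5/4 → posterior Normal(97/216, 2/3)
obs 3: x=1 → posterior Normal(157/276, 12/23)
obs 4: x=4 → posterior Normal(397/336, 3/7)

mu_0=397/336, tau_0^2=3/7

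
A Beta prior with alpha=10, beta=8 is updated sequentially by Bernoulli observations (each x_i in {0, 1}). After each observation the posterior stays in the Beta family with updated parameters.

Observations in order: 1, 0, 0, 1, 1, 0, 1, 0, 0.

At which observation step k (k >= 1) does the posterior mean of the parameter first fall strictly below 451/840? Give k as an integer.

obs 1: x=1 → posterior Beta(11, 8)
obs 2: x=0 → posterior Beta(11, 9)
obs 3: x=0 → posterior Beta(11, 10)
obs 4: x=1 → posterior Beta(12, 10)
obs 5: x=1 → posterior Beta(13, 10)
obs 6: x=0 → posterior Beta(13, 11)
obs 7: x=1 → posterior Beta(14, 11)
obs 8: x=0 → posterior Beta(14, 12)
obs 9: x=0 → posterior Beta(14, 13)

k = 3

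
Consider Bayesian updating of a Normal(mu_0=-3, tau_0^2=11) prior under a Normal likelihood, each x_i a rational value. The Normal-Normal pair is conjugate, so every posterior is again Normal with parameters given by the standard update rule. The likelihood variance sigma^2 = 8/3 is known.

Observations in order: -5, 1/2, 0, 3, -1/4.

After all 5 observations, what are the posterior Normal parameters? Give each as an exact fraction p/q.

obs 1: x=-5 → posterior Normal(-189/41, 88/41)
obs 2: x=1/2 → posterior Normal(-345/148, 44/37)
obs 3: x=0 → posterior Normal(-345/214, 88/107)
obs 4: x=3 → posterior Normal(-21/40, 22/35)
obs 5: x=-1/4 → posterior Normal(-327/692, 88/173)

mu_0=-327/692, tau_0^2=88/173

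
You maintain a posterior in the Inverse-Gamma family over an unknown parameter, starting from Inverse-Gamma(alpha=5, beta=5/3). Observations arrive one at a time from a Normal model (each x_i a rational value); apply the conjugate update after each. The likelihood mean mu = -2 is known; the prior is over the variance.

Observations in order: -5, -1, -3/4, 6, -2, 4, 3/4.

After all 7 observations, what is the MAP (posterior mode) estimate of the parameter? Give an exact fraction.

2939/456

obs 1: x=-5 → posterior Inverse-Gamma(11/2, 37/6)
obs 2: x=-1 → posterior Inverse-Gamma(6, 20/3)
obs 3: x=-3/4 → posterior Inverse-Gamma(13/2, 715/96)
obs 4: x=6 → posterior Inverse-Gamma(7, 3787/96)
obs 5: x=-2 → posterior Inverse-Gamma(15/2, 3787/96)
obs 6: x=4 → posterior Inverse-Gamma(8, 5515/96)
obs 7: x=3/4 → posterior Inverse-Gamma(17/2, 2939/48)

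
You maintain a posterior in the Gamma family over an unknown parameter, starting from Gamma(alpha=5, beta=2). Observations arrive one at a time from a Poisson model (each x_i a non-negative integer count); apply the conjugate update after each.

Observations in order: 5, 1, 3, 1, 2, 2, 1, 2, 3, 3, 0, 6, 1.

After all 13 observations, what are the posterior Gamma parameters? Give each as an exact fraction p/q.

alpha=35, beta=15

obs 1: x=5 → posterior Gamma(10, 3)
obs 2: x=1 → posterior Gamma(11, 4)
obs 3: x=3 → posterior Gamma(14, 5)
obs 4: x=1 → posterior Gamma(15, 6)
obs 5: x=2 → posterior Gamma(17, 7)
obs 6: x=2 → posterior Gamma(19, 8)
obs 7: x=1 → posterior Gamma(20, 9)
obs 8: x=2 → posterior Gamma(22, 10)
obs 9: x=3 → posterior Gamma(25, 11)
obs 10: x=3 → posterior Gamma(28, 12)
obs 11: x=0 → posterior Gamma(28, 13)
obs 12: x=6 → posterior Gamma(34, 14)
obs 13: x=1 → posterior Gamma(35, 15)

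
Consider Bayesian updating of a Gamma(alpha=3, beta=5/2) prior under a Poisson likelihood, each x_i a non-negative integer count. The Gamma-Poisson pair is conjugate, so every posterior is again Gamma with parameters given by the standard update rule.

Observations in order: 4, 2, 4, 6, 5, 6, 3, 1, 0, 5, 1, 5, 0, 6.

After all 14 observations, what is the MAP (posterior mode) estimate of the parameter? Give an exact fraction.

100/33

obs 1: x=4 → posterior Gamma(7, 7/2)
obs 2: x=2 → posterior Gamma(9, 9/2)
obs 3: x=4 → posterior Gamma(13, 11/2)
obs 4: x=6 → posterior Gamma(19, 13/2)
obs 5: x=5 → posterior Gamma(24, 15/2)
obs 6: x=6 → posterior Gamma(30, 17/2)
obs 7: x=3 → posterior Gamma(33, 19/2)
obs 8: x=1 → posterior Gamma(34, 21/2)
obs 9: x=0 → posterior Gamma(34, 23/2)
obs 10: x=5 → posterior Gamma(39, 25/2)
obs 11: x=1 → posterior Gamma(40, 27/2)
obs 12: x=5 → posterior Gamma(45, 29/2)
obs 13: x=0 → posterior Gamma(45, 31/2)
obs 14: x=6 → posterior Gamma(51, 33/2)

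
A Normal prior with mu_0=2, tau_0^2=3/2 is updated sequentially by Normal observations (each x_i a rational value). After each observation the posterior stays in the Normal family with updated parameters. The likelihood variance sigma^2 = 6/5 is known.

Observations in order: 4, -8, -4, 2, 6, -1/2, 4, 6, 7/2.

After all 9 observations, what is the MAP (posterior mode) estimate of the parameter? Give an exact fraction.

73/49

obs 1: x=4 → posterior Normal(28/9, 2/3)
obs 2: x=-8 → posterior Normal(-6/7, 3/7)
obs 3: x=-4 → posterior Normal(-32/19, 6/19)
obs 4: x=2 → posterior Normal(-11/12, 1/4)
obs 5: x=6 → posterior Normal(8/29, 6/29)
obs 6: x=-1/2 → posterior Normal(11/68, 3/17)
obs 7: x=4 → posterior Normal(17/26, 2/13)
obs 8: x=6 → posterior Normal(111/88, 3/22)
obs 9: x=7/2 → posterior Normal(73/49, 6/49)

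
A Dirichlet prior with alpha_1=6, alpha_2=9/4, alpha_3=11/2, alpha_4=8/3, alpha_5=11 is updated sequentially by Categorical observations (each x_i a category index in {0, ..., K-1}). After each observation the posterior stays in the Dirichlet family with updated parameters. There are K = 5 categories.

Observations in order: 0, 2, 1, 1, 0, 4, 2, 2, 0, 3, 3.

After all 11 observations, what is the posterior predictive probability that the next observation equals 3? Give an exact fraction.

56/461

obs 1: x=0 → posterior Dirichlet(7, 9/4, 11/2, 8/3, 11)
obs 2: x=2 → posterior Dirichlet(7, 9/4, 13/2, 8/3, 11)
obs 3: x=1 → posterior Dirichlet(7, 13/4, 13/2, 8/3, 11)
obs 4: x=1 → posterior Dirichlet(7, 17/4, 13/2, 8/3, 11)
obs 5: x=0 → posterior Dirichlet(8, 17/4, 13/2, 8/3, 11)
obs 6: x=4 → posterior Dirichlet(8, 17/4, 13/2, 8/3, 12)
obs 7: x=2 → posterior Dirichlet(8, 17/4, 15/2, 8/3, 12)
obs 8: x=2 → posterior Dirichlet(8, 17/4, 17/2, 8/3, 12)
obs 9: x=0 → posterior Dirichlet(9, 17/4, 17/2, 8/3, 12)
obs 10: x=3 → posterior Dirichlet(9, 17/4, 17/2, 11/3, 12)
obs 11: x=3 → posterior Dirichlet(9, 17/4, 17/2, 14/3, 12)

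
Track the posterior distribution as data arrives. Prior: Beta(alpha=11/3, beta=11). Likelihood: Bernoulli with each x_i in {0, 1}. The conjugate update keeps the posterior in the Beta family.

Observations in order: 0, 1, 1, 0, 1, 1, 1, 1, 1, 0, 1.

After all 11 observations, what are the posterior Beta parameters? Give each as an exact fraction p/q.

obs 1: x=0 → posterior Beta(11/3, 12)
obs 2: x=1 → posterior Beta(14/3, 12)
obs 3: x=1 → posterior Beta(17/3, 12)
obs 4: x=0 → posterior Beta(17/3, 13)
obs 5: x=1 → posterior Beta(20/3, 13)
obs 6: x=1 → posterior Beta(23/3, 13)
obs 7: x=1 → posterior Beta(26/3, 13)
obs 8: x=1 → posterior Beta(29/3, 13)
obs 9: x=1 → posterior Beta(32/3, 13)
obs 10: x=0 → posterior Beta(32/3, 14)
obs 11: x=1 → posterior Beta(35/3, 14)

alpha=35/3, beta=14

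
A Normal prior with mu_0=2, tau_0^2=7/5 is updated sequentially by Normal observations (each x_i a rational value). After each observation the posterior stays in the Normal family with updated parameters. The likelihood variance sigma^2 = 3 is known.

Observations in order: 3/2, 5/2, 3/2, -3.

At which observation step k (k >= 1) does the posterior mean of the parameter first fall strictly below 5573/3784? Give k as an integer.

obs 1: x=3/2 → posterior Normal(81/44, 21/22)
obs 2: x=5/2 → posterior Normal(2, 21/29)
obs 3: x=3/2 → posterior Normal(137/72, 7/12)
obs 4: x=-3 → posterior Normal(95/86, 21/43)

k = 4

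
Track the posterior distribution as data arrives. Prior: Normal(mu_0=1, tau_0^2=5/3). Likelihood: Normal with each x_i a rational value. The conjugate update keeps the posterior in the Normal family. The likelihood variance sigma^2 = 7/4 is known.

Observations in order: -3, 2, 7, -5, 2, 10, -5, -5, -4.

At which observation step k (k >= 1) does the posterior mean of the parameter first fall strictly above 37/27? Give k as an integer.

obs 1: x=-3 → posterior Normal(-39/41, 35/41)
obs 2: x=2 → posterior Normal(1/61, 35/61)
obs 3: x=7 → posterior Normal(47/27, 35/81)
obs 4: x=-5 → posterior Normal(41/101, 35/101)
obs 5: x=2 → posterior Normal(81/121, 35/121)
obs 6: x=10 → posterior Normal(281/141, 35/141)
obs 7: x=-5 → posterior Normal(181/161, 5/23)
obs 8: x=-5 → posterior Normal(81/181, 35/181)
obs 9: x=-4 → posterior Normal(1/201, 35/201)

k = 3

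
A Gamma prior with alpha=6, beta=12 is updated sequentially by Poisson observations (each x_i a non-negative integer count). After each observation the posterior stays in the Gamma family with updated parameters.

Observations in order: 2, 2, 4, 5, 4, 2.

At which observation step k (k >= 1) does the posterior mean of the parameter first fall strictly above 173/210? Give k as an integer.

obs 1: x=2 → posterior Gamma(8, 13)
obs 2: x=2 → posterior Gamma(10, 14)
obs 3: x=4 → posterior Gamma(14, 15)
obs 4: x=5 → posterior Gamma(19, 16)
obs 5: x=4 → posterior Gamma(23, 17)
obs 6: x=2 → posterior Gamma(25, 18)

k = 3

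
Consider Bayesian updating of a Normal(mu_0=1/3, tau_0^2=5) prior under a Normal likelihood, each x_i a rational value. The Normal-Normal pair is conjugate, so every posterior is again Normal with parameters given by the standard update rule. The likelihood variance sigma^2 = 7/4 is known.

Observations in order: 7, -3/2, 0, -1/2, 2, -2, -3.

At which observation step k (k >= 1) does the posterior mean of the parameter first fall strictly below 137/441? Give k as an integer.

k = 7

obs 1: x=7 → posterior Normal(427/81, 35/27)
obs 2: x=-3/2 → posterior Normal(337/141, 35/47)
obs 3: x=0 → posterior Normal(337/201, 35/67)
obs 4: x=-1/2 → posterior Normal(307/261, 35/87)
obs 5: x=2 → posterior Normal(427/321, 35/107)
obs 6: x=-2 → posterior Normal(307/381, 35/127)
obs 7: x=-3 → posterior Normal(127/441, 5/21)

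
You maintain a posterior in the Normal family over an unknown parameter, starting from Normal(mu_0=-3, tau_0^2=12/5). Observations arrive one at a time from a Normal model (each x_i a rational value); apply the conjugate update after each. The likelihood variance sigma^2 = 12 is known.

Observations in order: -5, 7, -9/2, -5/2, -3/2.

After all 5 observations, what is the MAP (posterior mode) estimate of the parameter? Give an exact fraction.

-43/20

obs 1: x=-5 → posterior Normal(-10/3, 2)
obs 2: x=7 → posterior Normal(-13/7, 12/7)
obs 3: x=-9/2 → posterior Normal(-35/16, 3/2)
obs 4: x=-5/2 → posterior Normal(-20/9, 4/3)
obs 5: x=-3/2 → posterior Normal(-43/20, 6/5)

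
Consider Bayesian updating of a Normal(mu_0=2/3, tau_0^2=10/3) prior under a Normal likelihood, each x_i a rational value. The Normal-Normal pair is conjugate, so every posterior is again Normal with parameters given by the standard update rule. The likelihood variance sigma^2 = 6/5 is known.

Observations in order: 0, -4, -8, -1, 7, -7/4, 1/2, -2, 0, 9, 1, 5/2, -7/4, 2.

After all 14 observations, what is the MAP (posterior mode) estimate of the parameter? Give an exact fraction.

obs 1: x=0 → posterior Normal(3/17, 15/17)
obs 2: x=-4 → posterior Normal(-94/59, 30/59)
obs 3: x=-8 → posterior Normal(-7/2, 5/14)
obs 4: x=-1 → posterior Normal(-319/109, 30/109)
obs 5: x=7 → posterior Normal(-72/67, 15/67)
obs 6: x=-7/4 → posterior Normal(-751/636, 10/53)
obs 7: x=1/2 → posterior Normal(-701/736, 15/92)
obs 8: x=-2 → posterior Normal(-901/836, 30/209)
obs 9: x=0 → posterior Normal(-901/936, 5/39)
obs 10: x=9 → posterior Normal(-1/1036, 30/259)
obs 11: x=1 → posterior Normal(99/1136, 15/142)
obs 12: x=5/2 → posterior Normal(349/1236, 10/103)
obs 13: x=-7/4 → posterior Normal(87/668, 15/167)
obs 14: x=2 → posterior Normal(187/718, 30/359)

187/718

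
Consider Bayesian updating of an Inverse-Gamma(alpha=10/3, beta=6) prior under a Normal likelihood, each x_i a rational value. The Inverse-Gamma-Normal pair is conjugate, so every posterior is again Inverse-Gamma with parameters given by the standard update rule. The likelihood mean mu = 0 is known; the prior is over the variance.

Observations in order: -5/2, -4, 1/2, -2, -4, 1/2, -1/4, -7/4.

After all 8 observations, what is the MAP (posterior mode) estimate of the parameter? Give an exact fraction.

1389/400

obs 1: x=-5/2 → posterior Inverse-Gamma(23/6, 73/8)
obs 2: x=-4 → posterior Inverse-Gamma(13/3, 137/8)
obs 3: x=1/2 → posterior Inverse-Gamma(29/6, 69/4)
obs 4: x=-2 → posterior Inverse-Gamma(16/3, 77/4)
obs 5: x=-4 → posterior Inverse-Gamma(35/6, 109/4)
obs 6: x=1/2 → posterior Inverse-Gamma(19/3, 219/8)
obs 7: x=-1/4 → posterior Inverse-Gamma(41/6, 877/32)
obs 8: x=-7/4 → posterior Inverse-Gamma(22/3, 463/16)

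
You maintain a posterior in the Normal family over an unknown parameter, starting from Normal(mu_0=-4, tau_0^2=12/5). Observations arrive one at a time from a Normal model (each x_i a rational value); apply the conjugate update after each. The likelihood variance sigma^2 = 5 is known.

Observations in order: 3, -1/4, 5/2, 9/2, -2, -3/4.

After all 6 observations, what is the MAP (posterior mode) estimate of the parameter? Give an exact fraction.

-16/97

obs 1: x=3 → posterior Normal(-64/37, 60/37)
obs 2: x=-1/4 → posterior Normal(-67/49, 60/49)
obs 3: x=5/2 → posterior Normal(-37/61, 60/61)
obs 4: x=9/2 → posterior Normal(17/73, 60/73)
obs 5: x=-2 → posterior Normal(-7/85, 12/17)
obs 6: x=-3/4 → posterior Normal(-16/97, 60/97)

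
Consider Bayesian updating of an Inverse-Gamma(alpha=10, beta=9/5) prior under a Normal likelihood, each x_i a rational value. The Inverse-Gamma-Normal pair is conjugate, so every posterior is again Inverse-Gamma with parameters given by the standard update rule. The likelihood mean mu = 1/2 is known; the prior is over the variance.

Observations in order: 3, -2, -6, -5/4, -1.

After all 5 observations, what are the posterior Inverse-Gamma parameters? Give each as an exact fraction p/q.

alpha=25/2, beta=5093/160

obs 1: x=3 → posterior Inverse-Gamma(21/2, 197/40)
obs 2: x=-2 → posterior Inverse-Gamma(11, 161/20)
obs 3: x=-6 → posterior Inverse-Gamma(23/2, 1167/40)
obs 4: x=-5/4 → posterior Inverse-Gamma(12, 4913/160)
obs 5: x=-1 → posterior Inverse-Gamma(25/2, 5093/160)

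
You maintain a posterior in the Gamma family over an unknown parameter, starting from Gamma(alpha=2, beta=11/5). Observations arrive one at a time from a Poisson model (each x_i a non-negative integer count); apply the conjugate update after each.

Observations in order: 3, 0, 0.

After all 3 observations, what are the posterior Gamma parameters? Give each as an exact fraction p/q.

alpha=5, beta=26/5

obs 1: x=3 → posterior Gamma(5, 16/5)
obs 2: x=0 → posterior Gamma(5, 21/5)
obs 3: x=0 → posterior Gamma(5, 26/5)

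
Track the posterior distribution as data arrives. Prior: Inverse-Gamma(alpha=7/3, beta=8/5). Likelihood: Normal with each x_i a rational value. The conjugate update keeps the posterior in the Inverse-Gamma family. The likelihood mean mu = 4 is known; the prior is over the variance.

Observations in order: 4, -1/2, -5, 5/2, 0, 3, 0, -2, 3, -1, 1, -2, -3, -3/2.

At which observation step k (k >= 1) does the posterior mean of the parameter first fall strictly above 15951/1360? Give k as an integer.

k = 3

obs 1: x=4 → posterior Inverse-Gamma(17/6, 8/5)
obs 2: x=-1/2 → posterior Inverse-Gamma(10/3, 469/40)
obs 3: x=-5 → posterior Inverse-Gamma(23/6, 2089/40)
obs 4: x=5/2 → posterior Inverse-Gamma(13/3, 1067/20)
obs 5: x=0 → posterior Inverse-Gamma(29/6, 1227/20)
obs 6: x=3 → posterior Inverse-Gamma(16/3, 1237/20)
obs 7: x=0 → posterior Inverse-Gamma(35/6, 1397/20)
obs 8: x=-2 → posterior Inverse-Gamma(19/3, 1757/20)
obs 9: x=3 → posterior Inverse-Gamma(41/6, 1767/20)
obs 10: x=-1 → posterior Inverse-Gamma(22/3, 2017/20)
obs 11: x=1 → posterior Inverse-Gamma(47/6, 2107/20)
obs 12: x=-2 → posterior Inverse-Gamma(25/3, 2467/20)
obs 13: x=-3 → posterior Inverse-Gamma(53/6, 2957/20)
obs 14: x=-3/2 → posterior Inverse-Gamma(28/3, 6519/40)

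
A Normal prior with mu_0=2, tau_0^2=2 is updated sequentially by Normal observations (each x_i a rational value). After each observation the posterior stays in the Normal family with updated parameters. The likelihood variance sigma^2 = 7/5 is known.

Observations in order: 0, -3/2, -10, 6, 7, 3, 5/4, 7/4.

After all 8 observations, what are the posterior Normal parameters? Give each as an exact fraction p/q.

mu_0=89/87, tau_0^2=14/87

obs 1: x=0 → posterior Normal(14/17, 14/17)
obs 2: x=-3/2 → posterior Normal(-1/27, 14/27)
obs 3: x=-10 → posterior Normal(-101/37, 14/37)
obs 4: x=6 → posterior Normal(-41/47, 14/47)
obs 5: x=7 → posterior Normal(29/57, 14/57)
obs 6: x=3 → posterior Normal(59/67, 14/67)
obs 7: x=5/4 → posterior Normal(13/14, 2/11)
obs 8: x=7/4 → posterior Normal(89/87, 14/87)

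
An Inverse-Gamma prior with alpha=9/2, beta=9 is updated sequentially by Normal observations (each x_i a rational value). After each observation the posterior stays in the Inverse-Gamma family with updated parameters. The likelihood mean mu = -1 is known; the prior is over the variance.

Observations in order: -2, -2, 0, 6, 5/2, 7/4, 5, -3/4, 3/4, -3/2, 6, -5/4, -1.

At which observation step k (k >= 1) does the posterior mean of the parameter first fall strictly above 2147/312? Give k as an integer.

k = 6

obs 1: x=-2 → posterior Inverse-Gamma(5, 19/2)
obs 2: x=-2 → posterior Inverse-Gamma(11/2, 10)
obs 3: x=0 → posterior Inverse-Gamma(6, 21/2)
obs 4: x=6 → posterior Inverse-Gamma(13/2, 35)
obs 5: x=5/2 → posterior Inverse-Gamma(7, 329/8)
obs 6: x=7/4 → posterior Inverse-Gamma(15/2, 1437/32)
obs 7: x=5 → posterior Inverse-Gamma(8, 2013/32)
obs 8: x=-3/4 → posterior Inverse-Gamma(17/2, 1007/16)
obs 9: x=3/4 → posterior Inverse-Gamma(9, 2063/32)
obs 10: x=-3/2 → posterior Inverse-Gamma(19/2, 2067/32)
obs 11: x=6 → posterior Inverse-Gamma(10, 2851/32)
obs 12: x=-5/4 → posterior Inverse-Gamma(21/2, 713/8)
obs 13: x=-1 → posterior Inverse-Gamma(11, 713/8)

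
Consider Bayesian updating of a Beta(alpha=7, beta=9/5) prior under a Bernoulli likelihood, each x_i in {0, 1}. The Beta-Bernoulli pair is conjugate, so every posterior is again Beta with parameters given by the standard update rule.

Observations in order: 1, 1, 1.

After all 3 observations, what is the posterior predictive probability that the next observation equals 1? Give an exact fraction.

obs 1: x=1 → posterior Beta(8, 9/5)
obs 2: x=1 → posterior Beta(9, 9/5)
obs 3: x=1 → posterior Beta(10, 9/5)

50/59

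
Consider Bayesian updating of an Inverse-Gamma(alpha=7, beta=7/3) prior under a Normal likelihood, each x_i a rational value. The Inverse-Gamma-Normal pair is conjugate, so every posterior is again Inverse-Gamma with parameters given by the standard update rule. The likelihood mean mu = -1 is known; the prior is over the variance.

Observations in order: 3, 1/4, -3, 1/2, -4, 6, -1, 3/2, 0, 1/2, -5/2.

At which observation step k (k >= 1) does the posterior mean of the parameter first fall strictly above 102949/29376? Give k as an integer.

obs 1: x=3 → posterior Inverse-Gamma(15/2, 31/3)
obs 2: x=1/4 → posterior Inverse-Gamma(8, 1067/96)
obs 3: x=-3 → posterior Inverse-Gamma(17/2, 1259/96)
obs 4: x=1/2 → posterior Inverse-Gamma(9, 1367/96)
obs 5: x=-4 → posterior Inverse-Gamma(19/2, 1799/96)
obs 6: x=6 → posterior Inverse-Gamma(10, 4151/96)
obs 7: x=-1 → posterior Inverse-Gamma(21/2, 4151/96)
obs 8: x=3/2 → posterior Inverse-Gamma(11, 4451/96)
obs 9: x=0 → posterior Inverse-Gamma(23/2, 4499/96)
obs 10: x=1/2 → posterior Inverse-Gamma(12, 4607/96)
obs 11: x=-5/2 → posterior Inverse-Gamma(25/2, 4715/96)

k = 6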